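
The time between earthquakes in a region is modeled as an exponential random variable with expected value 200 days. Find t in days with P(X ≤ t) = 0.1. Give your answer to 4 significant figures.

21.07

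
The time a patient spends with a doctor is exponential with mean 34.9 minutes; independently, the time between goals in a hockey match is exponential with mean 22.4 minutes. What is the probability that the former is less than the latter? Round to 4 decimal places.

λ_1 = 1/34.9 = 0.0286533, λ_2 = 1/22.4 = 0.0446429.
For independent exponentials, P(the former < the latter) = λ_1/(λ_1+λ_2) = 0.0286533/0.0732962 ≈ 0.3909.

0.3909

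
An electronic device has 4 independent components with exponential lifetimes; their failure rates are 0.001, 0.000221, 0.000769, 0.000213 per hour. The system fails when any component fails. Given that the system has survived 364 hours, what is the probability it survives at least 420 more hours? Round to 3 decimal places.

0.396

Time to first failure ~ Exp(Σλ) with Σλ = 0.002203.
By memorylessness, P(T > 364+420 | T > 364) = P(T > 420) = e^(−0.002203·420) ≈ 0.396.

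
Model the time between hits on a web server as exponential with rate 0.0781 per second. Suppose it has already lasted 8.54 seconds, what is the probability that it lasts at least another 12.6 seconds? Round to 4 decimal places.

0.3738

P(X > s+t | X > s) = e^(−λ(s+t))/e^(−λs) = e^(−λt), independent of s = 8.54.
P(X > 12.6) = e^(−0.98406) ≈ 0.3738.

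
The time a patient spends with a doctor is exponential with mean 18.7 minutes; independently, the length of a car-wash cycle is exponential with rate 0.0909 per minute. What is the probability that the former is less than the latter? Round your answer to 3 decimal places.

0.370

λ_1 = 1/18.7 = 0.0534759, λ_2 = 0.0909.
For independent exponentials, P(the former < the latter) = λ_1/(λ_1+λ_2) = 0.0534759/0.144376 ≈ 0.370.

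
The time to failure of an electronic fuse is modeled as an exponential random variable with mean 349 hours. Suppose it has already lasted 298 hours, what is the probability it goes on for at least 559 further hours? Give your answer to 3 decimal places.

0.202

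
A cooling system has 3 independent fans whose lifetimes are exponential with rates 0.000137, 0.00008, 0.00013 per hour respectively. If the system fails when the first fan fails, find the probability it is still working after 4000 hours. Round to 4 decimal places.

0.2496

The time to first failure is exponential with rate Σλ = 0.000137 + 0.00008 + 0.00013 = 0.000347.
P(min > 4000) = e^(−0.000347·4000) = e^(−1.388) ≈ 0.2496.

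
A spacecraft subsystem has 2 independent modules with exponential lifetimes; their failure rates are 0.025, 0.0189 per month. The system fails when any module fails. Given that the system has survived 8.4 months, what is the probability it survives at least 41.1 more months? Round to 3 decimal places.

0.165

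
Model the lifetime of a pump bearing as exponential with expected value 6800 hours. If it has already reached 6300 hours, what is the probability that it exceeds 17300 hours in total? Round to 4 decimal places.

0.1984

The rate is λ = 1/6800 = 0.000147059 per hour.
By the memoryless property, P(X > 6300+11000 | X > 6300) = P(X > 11000).
P(X > 11000) = e^(−1.6176) ≈ 0.1984.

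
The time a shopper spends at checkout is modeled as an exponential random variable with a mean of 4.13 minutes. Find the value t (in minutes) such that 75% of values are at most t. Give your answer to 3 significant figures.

5.73

The rate is λ = 1/4.13 = 0.242131 per minute.
Set 1 − e^(−λt) = 0.75, so t = −ln(0.25)/λ = 1.3863/0.242131 ≈ 5.7254 minutes.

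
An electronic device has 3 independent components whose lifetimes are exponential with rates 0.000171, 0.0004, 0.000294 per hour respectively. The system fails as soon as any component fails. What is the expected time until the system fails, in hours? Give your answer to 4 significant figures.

1156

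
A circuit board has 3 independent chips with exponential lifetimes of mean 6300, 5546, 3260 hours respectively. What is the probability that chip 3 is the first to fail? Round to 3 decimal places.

0.475

Rates: λ_i = 1/mean_i → 0.00015873, 0.00018031, 0.000306748; Σλ = 0.000645789.
P(chip 3 first) = λ_3/Σλ = 0.000306748/0.000645789 ≈ 0.475.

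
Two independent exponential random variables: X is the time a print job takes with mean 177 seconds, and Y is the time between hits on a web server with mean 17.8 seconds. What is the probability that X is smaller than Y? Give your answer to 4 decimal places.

0.0914

λ_1 = 1/177 = 0.00564972, λ_2 = 1/17.8 = 0.0561798.
For independent exponentials, P(X < Y) = λ_1/(λ_1+λ_2) = 0.00564972/0.0618295 ≈ 0.0914.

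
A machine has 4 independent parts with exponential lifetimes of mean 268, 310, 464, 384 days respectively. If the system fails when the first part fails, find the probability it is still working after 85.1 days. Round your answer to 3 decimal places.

The first failure time is exponential with rate Σλ_i = 1/268 + 1/310 + 1/464 + 1/384 = 0.0117165 per day.
P(min > 85.1) = e^(−0.0117165·85.1) = e^(−0.99707) ≈ 0.369.

0.369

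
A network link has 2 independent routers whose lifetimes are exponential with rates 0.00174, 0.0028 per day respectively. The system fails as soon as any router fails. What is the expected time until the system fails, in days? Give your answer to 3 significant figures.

220

The time to first failure is exponential with rate Σλ = 0.00174 + 0.0028 = 0.00454.
E[min] = 1/Σλ = 1/0.00454 = 220.264 days.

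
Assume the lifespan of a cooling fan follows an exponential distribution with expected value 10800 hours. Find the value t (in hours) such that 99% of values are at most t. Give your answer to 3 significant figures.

49700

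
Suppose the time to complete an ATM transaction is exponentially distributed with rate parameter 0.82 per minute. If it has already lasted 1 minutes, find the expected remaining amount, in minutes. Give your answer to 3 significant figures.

1.22

By memorylessness, the remaining amount past any threshold is again Exp(λ) with mean 1/λ = 1.21951 minutes.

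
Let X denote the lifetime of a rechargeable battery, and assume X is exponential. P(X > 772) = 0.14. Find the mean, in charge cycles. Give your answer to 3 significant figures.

e^(−λ·772) = 0.14 ⇒ λ = −ln(0.14)/772 = 0.00254678.
Mean = 1/λ = 392.653 charge cycles.

393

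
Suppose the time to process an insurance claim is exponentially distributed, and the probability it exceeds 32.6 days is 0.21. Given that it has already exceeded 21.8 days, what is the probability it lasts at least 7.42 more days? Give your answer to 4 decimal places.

0.7010

From e^(−λ·32.6) = 0.21, λ = −ln(0.21)/32.6 = 0.0478726.
Memoryless: P(X > 21.8+7.42 | X > 21.8) = P(X > 7.42) = e^(−0.0478726·7.42) ≈ 0.7010.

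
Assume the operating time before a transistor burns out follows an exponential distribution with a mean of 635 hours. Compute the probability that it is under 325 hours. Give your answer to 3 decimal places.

0.401

The rate is λ = 1/635 = 0.0015748 per hour.
P(X ≤ 325) = 1 − e^(−λ·325) = 1 − e^(−0.51181) ≈ 0.401.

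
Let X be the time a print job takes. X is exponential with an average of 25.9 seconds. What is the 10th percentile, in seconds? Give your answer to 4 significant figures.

The rate is λ = 1/25.9 = 0.03861 per second.
Set 1 − e^(−λt) = 0.1, so t = −ln(0.9)/λ = 0.10536/0.03861 ≈ 2.72884 seconds.

2.729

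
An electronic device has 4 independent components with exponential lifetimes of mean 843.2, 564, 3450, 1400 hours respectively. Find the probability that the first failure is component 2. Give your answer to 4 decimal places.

Rates: λ_i = 1/mean_i → 0.00118596, 0.00177305, 0.000289855, 0.000714286; Σλ = 0.00396315.
P(component 2 first) = λ_2/Σλ = 0.00177305/0.00396315 ≈ 0.4474.

0.4474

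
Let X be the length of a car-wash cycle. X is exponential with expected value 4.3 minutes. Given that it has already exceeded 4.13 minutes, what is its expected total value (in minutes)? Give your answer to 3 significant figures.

The rate is λ = 1/4.3 = 0.232558 per minute.
By memorylessness, E[X | X > 4.13] = 4.13 + 1/λ = 4.13 + 4.3 = 8.43 minutes.

8.43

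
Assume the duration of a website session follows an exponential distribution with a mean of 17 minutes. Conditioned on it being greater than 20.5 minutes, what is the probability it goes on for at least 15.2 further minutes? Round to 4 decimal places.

The rate is λ = 1/17 = 0.0588235 per minute.
By the memoryless property, P(X > 20.5+15.2 | X > 20.5) = P(X > 15.2).
P(X > 15.2) = e^(−0.89412) ≈ 0.4090.

0.4090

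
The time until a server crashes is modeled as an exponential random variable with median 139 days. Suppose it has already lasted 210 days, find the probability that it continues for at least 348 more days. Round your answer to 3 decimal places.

0.176

For an exponential, median = ln(2)/λ, so λ = ln 2 / 139 = 0.00498667 per day.
By the memoryless property, P(X > 210+348 | X > 210) = P(X > 348).
P(X > 348) = e^(−1.7354) ≈ 0.176.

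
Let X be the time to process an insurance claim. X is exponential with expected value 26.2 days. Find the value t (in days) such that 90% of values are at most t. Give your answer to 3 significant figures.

60.3

The rate is λ = 1/26.2 = 0.0381679 per day.
Set 1 − e^(−λt) = 0.9, so t = −ln(0.1)/λ = 2.3026/0.0381679 ≈ 60.3277 days.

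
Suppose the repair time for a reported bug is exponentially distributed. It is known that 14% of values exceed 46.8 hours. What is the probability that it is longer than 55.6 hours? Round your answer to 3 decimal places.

0.097

e^(−λ·46.8) = 0.14 ⇒ λ = −ln(0.14)/46.8 = 0.042011.
P(X > 55.6) = e^(−0.042011·55.6) = e^(−2.3358) ≈ 0.097.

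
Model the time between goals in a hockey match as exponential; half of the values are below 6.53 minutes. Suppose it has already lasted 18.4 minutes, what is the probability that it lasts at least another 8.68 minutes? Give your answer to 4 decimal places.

0.3980

For an exponential, median = ln(2)/λ, so λ = ln 2 / 6.53 = 0.106148 per minute.
The exponential is memoryless, so the remaining time is again Exp(λ): the condition X > 18.4 is irrelevant.
P(X > 8.68) = e^(−0.92137) ≈ 0.3980.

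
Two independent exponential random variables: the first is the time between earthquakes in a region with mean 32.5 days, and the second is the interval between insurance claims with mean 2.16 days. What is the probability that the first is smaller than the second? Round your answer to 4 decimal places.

λ_1 = 1/32.5 = 0.0307692, λ_2 = 1/2.16 = 0.462963.
For independent exponentials, P(the first < the second) = λ_1/(λ_1+λ_2) = 0.0307692/0.493732 ≈ 0.0623.

0.0623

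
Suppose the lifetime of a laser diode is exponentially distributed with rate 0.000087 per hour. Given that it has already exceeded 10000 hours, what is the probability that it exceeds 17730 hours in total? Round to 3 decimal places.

0.510

By the memoryless property, P(X > 10000+7730 | X > 10000) = P(X > 7730).
P(X > 7730) = e^(−0.67251) ≈ 0.510.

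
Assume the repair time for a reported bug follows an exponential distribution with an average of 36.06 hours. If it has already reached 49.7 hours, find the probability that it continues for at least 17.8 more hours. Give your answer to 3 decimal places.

The rate is λ = 1/36.06 = 0.0277316 per hour.
By the memoryless property, P(X > 49.7+17.8 | X > 49.7) = P(X > 17.8).
P(X > 17.8) = e^(−0.49362) ≈ 0.610.

0.610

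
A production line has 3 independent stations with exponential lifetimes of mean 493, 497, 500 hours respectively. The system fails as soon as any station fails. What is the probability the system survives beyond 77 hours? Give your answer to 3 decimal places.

The first failure time is exponential with rate Σλ_i = 1/493 + 1/497 + 1/500 = 0.00604047 per hour.
P(min > 77) = e^(−0.00604047·77) = e^(−0.46512) ≈ 0.628.

0.628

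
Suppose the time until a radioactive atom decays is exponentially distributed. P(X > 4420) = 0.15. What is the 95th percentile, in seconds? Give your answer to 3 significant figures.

6980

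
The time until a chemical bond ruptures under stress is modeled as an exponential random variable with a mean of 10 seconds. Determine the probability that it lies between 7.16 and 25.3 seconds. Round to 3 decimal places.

0.409

The rate is λ = 1/10 = 0.1 per second.
P(7.16 < X < 25.3) = e^(−λ·7.16) − e^(−λ·25.3) = 0.48870 − 0.07966 ≈ 0.409.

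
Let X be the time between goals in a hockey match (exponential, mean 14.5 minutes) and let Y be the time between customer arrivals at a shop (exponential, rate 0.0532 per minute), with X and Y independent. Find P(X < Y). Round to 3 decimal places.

0.565

λ_1 = 1/14.5 = 0.0689655, λ_2 = 0.0532.
For independent exponentials, P(X < Y) = λ_1/(λ_1+λ_2) = 0.0689655/0.122166 ≈ 0.565.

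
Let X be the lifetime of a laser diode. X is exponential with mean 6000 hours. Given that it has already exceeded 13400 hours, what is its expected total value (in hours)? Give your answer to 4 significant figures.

19400

The rate is λ = 1/6000 = 0.000166667 per hour.
By memorylessness, E[X | X > 13400] = 13400 + 1/λ = 13400 + 6000 = 19400 hours.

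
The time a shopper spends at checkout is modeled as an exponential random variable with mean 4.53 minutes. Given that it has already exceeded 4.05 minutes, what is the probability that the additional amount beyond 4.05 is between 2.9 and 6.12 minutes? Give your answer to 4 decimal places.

The rate is λ = 1/4.53 = 0.220751 per minute.
Memoryless: the residual past 4.05 is again Exp(λ).
P(2.9 < residual < 6.12) = e^(−λ·2.9) − e^(−λ·6.12) = 0.52720 − 0.25898 ≈ 0.2682.

0.2682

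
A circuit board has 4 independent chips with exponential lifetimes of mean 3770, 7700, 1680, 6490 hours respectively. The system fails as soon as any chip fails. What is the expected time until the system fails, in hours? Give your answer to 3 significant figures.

The first failure time is exponential with rate Σλ_i = 1/3770 + 1/7700 + 1/1680 + 1/6490 = 0.00114444 per hour.
E[min] = 1/Σλ = 1/0.00114444 = 873.787 hours.

874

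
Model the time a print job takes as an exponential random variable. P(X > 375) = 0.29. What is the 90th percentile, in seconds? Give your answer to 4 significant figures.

697.5

e^(−λ·375) = 0.29 ⇒ λ = −ln(0.29)/375 = 0.003301.
90th percentile: 1 − e^(−λt) = 0.9, t = −ln(0.1)/λ = 697.542 seconds.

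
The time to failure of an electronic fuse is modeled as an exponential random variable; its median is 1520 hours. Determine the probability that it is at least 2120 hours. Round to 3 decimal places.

0.380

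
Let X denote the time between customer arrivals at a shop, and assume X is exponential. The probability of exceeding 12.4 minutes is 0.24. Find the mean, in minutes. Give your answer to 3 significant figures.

e^(−λ·12.4) = 0.24 ⇒ λ = −ln(0.24)/12.4 = 0.11509.
Mean = 1/λ = 8.68885 minutes.

8.69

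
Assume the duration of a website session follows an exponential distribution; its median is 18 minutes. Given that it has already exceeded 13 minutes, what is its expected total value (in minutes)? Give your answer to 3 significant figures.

For an exponential, median = ln(2)/λ, so λ = ln 2 / 18 = 0.0385082 per minute.
By memorylessness, E[X | X > 13] = 13 + 1/λ = 13 + 25.9685 = 38.9685 minutes.

39.0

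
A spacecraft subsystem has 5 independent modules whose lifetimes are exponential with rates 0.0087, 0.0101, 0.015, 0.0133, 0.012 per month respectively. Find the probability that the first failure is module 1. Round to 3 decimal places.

0.147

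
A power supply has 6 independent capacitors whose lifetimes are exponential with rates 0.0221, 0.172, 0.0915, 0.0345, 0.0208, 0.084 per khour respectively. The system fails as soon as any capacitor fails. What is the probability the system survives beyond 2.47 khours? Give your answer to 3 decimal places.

0.350

The time to first failure is exponential with rate Σλ = 0.0221 + 0.172 + 0.0915 + 0.0345 + 0.0208 + 0.084 = 0.4249.
P(min > 2.47) = e^(−0.4249·2.47) = e^(−1.0495) ≈ 0.350.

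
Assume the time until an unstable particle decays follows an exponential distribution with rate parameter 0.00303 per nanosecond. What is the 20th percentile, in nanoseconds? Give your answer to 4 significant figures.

Set 1 − e^(−λt) = 0.2, so t = −ln(0.8)/λ = 0.22314/0.00303 ≈ 73.6447 nanoseconds.

73.64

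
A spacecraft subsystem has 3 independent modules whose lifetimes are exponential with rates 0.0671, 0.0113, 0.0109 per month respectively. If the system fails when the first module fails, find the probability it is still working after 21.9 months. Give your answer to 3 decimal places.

The time to first failure is exponential with rate Σλ = 0.0671 + 0.0113 + 0.0109 = 0.0893.
P(min > 21.9) = e^(−0.0893·21.9) = e^(−1.9557) ≈ 0.141.

0.141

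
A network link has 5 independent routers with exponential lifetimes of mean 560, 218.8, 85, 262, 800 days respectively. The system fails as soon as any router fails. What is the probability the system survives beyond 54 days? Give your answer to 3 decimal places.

0.286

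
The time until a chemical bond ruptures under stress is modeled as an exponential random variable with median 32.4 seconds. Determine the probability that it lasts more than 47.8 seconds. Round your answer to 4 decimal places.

0.3597

For an exponential, median = ln(2)/λ, so λ = ln 2 / 32.4 = 0.0213934 per second.
P(X > 47.8) = e^(−λ·47.8) = e^(−1.0226) ≈ 0.3597.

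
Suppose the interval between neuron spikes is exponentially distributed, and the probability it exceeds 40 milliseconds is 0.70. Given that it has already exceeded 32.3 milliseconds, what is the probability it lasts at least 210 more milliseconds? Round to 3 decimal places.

0.154

From e^(−λ·40) = 0.70, λ = −ln(0.70)/40 = 0.00891687.
Memoryless: P(X > 32.3+210 | X > 32.3) = P(X > 210) = e^(−0.00891687·210) ≈ 0.154.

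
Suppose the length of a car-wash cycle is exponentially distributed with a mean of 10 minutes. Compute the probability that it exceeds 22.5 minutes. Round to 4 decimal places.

0.1054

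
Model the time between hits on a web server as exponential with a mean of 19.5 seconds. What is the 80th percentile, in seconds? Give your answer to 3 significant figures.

The rate is λ = 1/19.5 = 0.0512821 per second.
Set 1 − e^(−λt) = 0.8, so t = −ln(0.2)/λ = 1.6094/0.0512821 ≈ 31.384 seconds.

31.4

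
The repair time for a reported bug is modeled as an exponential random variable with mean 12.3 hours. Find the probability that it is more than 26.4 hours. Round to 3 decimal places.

0.117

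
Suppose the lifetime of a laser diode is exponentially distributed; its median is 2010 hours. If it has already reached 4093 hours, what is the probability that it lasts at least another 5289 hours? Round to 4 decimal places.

0.1614

For an exponential, median = ln(2)/λ, so λ = ln 2 / 2010 = 0.000344849 per hour.
The exponential is memoryless, so the remaining time is again Exp(λ): the condition X > 4093 is irrelevant.
P(X > 5289) = e^(−1.8239) ≈ 0.1614.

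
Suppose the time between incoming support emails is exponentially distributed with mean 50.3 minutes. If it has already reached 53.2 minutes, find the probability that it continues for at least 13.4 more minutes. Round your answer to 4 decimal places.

The rate is λ = 1/50.3 = 0.0198807 per minute.
P(X > s+t | X > s) = e^(−λ(s+t))/e^(−λs) = e^(−λt), independent of s = 53.2.
P(X > 13.4) = e^(−0.2664) ≈ 0.7661.

0.7661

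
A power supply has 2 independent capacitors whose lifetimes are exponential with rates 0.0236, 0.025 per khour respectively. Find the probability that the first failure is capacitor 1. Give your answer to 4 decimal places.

The time to first failure is exponential with rate Σλ = 0.0236 + 0.025 = 0.0486.
P(capacitor 1 first) = λ_1/Σλ = 0.0236/0.0486 ≈ 0.4856.

0.4856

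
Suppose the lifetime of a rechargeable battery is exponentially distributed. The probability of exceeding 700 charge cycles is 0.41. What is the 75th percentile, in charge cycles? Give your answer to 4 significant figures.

1088

e^(−λ·700) = 0.41 ⇒ λ = −ln(0.41)/700 = 0.00127371.
75th percentile: 1 − e^(−λt) = 0.75, t = −ln(0.25)/λ = 1088.39 charge cycles.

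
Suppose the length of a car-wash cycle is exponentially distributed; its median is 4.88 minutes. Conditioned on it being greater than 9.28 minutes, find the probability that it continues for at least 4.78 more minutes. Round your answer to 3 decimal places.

0.507

For an exponential, median = ln(2)/λ, so λ = ln 2 / 4.88 = 0.142038 per minute.
By the memoryless property, P(X > 9.28+4.78 | X > 9.28) = P(X > 4.78).
P(X > 4.78) = e^(−0.67894) ≈ 0.507.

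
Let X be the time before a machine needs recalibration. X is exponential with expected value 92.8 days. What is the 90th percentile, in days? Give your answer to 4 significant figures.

213.7

The rate is λ = 1/92.8 = 0.0107759 per day.
Set 1 − e^(−λt) = 0.9, so t = −ln(0.1)/λ = 2.3026/0.0107759 ≈ 213.68 days.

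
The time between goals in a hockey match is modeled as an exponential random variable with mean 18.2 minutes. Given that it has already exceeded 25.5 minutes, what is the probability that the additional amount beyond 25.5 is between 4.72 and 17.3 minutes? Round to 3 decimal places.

0.385

The rate is λ = 1/18.2 = 0.0549451 per minute.
Memoryless: the residual past 25.5 is again Exp(λ).
P(4.72 < residual < 17.3) = e^(−λ·4.72) − e^(−λ·17.3) = 0.77156 − 0.38653 ≈ 0.385.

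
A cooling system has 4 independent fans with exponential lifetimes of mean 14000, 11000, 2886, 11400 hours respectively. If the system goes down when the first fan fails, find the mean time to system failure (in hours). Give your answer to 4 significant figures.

The first failure time is exponential with rate Σλ_i = 1/14000 + 1/11000 + 1/2886 + 1/11400 = 0.000596557 per hour.
E[min] = 1/Σλ = 1/0.000596557 = 1676.28 hours.

1676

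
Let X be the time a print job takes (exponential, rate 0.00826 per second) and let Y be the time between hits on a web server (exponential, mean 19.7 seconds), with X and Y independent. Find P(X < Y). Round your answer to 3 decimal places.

0.140

λ_1 = 0.00826, λ_2 = 1/19.7 = 0.0507614.
For independent exponentials, P(X < Y) = λ_1/(λ_1+λ_2) = 0.00826/0.0590214 ≈ 0.140.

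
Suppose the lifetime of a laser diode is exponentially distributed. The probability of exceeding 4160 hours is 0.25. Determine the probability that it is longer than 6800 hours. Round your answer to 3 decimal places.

e^(−λ·4160) = 0.25 ⇒ λ = −ln(0.25)/4160 = 0.000333244.
P(X > 6800) = e^(−0.000333244·6800) = e^(−2.2661) ≈ 0.104.

0.104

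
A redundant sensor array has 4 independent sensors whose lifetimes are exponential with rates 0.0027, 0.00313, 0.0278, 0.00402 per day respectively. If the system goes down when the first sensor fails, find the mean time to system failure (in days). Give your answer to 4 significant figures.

The time to first failure is exponential with rate Σλ = 0.0027 + 0.00313 + 0.0278 + 0.00402 = 0.03765.
E[min] = 1/Σλ = 1/0.03765 = 26.5604 days.

26.56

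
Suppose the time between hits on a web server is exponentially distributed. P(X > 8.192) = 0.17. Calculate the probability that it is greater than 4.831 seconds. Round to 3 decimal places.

0.352

e^(−λ·8.192) = 0.17 ⇒ λ = −ln(0.17)/8.192 = 0.216303.
P(X > 4.831) = e^(−0.216303·4.831) = e^(−1.045) ≈ 0.352.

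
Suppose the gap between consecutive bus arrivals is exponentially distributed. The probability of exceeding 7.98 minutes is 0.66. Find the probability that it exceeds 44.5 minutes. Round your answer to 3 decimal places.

e^(−λ·7.98) = 0.66 ⇒ λ = −ln(0.66)/7.98 = 0.0520696.
P(X > 44.5) = e^(−0.0520696·44.5) = e^(−2.3171) ≈ 0.099.

0.099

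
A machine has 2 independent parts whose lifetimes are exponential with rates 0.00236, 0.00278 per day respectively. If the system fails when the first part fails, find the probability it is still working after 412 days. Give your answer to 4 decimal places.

The time to first failure is exponential with rate Σλ = 0.00236 + 0.00278 = 0.00514.
P(min > 412) = e^(−0.00514·412) = e^(−2.1177) ≈ 0.1203.

0.1203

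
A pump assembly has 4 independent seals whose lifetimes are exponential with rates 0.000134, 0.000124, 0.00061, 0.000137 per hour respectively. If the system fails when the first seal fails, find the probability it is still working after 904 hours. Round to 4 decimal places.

The time to first failure is exponential with rate Σλ = 0.000134 + 0.000124 + 0.00061 + 0.000137 = 0.001005.
P(min > 904) = e^(−0.001005·904) = e^(−0.90852) ≈ 0.4031.

0.4031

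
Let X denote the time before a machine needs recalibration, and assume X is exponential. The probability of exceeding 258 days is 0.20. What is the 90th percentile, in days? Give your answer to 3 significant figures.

369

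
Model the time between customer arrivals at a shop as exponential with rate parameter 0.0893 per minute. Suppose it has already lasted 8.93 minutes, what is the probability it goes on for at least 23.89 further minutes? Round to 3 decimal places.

By the memoryless property, P(X > 8.93+23.89 | X > 8.93) = P(X > 23.89).
P(X > 23.89) = e^(−2.1334) ≈ 0.118.

0.118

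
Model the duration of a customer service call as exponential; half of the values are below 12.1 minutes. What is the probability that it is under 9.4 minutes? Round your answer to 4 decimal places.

For an exponential, median = ln(2)/λ, so λ = ln 2 / 12.1 = 0.0572849 per minute.
P(X ≤ 9.4) = 1 − e^(−λ·9.4) = 1 − e^(−0.53848) ≈ 0.4164.

0.4164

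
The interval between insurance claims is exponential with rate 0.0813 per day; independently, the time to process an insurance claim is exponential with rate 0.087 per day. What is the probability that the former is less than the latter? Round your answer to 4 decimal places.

λ_1 = 0.0813, λ_2 = 0.087.
For independent exponentials, P(the former < the latter) = λ_1/(λ_1+λ_2) = 0.0813/0.1683 ≈ 0.4831.

0.4831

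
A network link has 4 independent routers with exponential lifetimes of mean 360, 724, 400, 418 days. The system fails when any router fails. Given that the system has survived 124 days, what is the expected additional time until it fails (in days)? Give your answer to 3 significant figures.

110

First-failure rate Σλ = 1/360 + 1/724 + 1/400 + 1/418 = 0.00905134.
By memorylessness the expected residual is 1/Σλ = 110.481 days, regardless of the 124 already elapsed.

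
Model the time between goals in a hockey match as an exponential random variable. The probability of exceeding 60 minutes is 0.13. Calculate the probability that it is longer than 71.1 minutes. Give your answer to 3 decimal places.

0.089

e^(−λ·60) = 0.13 ⇒ λ = −ln(0.13)/60 = 0.0340037.
P(X > 71.1) = e^(−0.0340037·71.1) = e^(−2.4177) ≈ 0.089.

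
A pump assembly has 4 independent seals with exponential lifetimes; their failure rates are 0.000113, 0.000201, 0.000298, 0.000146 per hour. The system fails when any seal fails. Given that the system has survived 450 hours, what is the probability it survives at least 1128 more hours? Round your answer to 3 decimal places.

Time to first failure ~ Exp(Σλ) with Σλ = 0.000758.
By memorylessness, P(T > 450+1128 | T > 450) = P(T > 1128) = e^(−0.000758·1128) ≈ 0.425.

0.425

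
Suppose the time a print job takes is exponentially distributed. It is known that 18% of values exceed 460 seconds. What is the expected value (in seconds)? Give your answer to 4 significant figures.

e^(−λ·460) = 0.18 ⇒ λ = −ln(0.18)/460 = 0.00372782.
Mean = 1/λ = 268.253 seconds.

268.3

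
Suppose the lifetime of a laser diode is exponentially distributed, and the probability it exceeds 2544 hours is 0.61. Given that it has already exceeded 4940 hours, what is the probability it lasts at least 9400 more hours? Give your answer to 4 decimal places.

0.1610

From e^(−λ·2544) = 0.61, λ = −ln(0.61)/2544 = 0.000194299.
Memoryless: P(X > 4940+9400 | X > 4940) = P(X > 9400) = e^(−0.000194299·9400) ≈ 0.1610.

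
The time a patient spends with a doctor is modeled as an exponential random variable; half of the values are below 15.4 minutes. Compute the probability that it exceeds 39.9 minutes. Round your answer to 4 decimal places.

0.1660

For an exponential, median = ln(2)/λ, so λ = ln 2 / 15.4 = 0.0450096 per minute.
P(X > 39.9) = e^(−λ·39.9) = e^(−1.7959) ≈ 0.1660.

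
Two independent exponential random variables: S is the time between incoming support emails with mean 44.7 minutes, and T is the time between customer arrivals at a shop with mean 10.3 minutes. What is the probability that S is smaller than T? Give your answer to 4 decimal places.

λ_1 = 1/44.7 = 0.0223714, λ_2 = 1/10.3 = 0.0970874.
For independent exponentials, P(S < T) = λ_1/(λ_1+λ_2) = 0.0223714/0.119459 ≈ 0.1873.

0.1873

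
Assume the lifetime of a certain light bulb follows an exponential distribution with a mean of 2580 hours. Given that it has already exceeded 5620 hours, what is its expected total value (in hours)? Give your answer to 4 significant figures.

The rate is λ = 1/2580 = 0.000387597 per hour.
By memorylessness, E[X | X > 5620] = 5620 + 1/λ = 5620 + 2580 = 8200 hours.

8200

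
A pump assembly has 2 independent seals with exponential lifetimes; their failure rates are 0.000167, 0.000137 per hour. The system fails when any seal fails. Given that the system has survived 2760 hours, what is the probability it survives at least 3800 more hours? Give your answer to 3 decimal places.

0.315

Time to first failure ~ Exp(Σλ) with Σλ = 0.000304.
By memorylessness, P(T > 2760+3800 | T > 2760) = P(T > 3800) = e^(−0.000304·3800) ≈ 0.315.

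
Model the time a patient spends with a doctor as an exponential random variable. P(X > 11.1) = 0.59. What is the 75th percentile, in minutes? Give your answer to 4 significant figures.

29.16

e^(−λ·11.1) = 0.59 ⇒ λ = −ln(0.59)/11.1 = 0.0475345.
75th percentile: 1 − e^(−λt) = 0.75, t = −ln(0.25)/λ = 29.164 minutes.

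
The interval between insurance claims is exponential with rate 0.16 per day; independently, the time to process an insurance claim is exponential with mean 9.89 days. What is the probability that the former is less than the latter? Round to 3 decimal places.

0.613

λ_1 = 0.16, λ_2 = 1/9.89 = 0.101112.
For independent exponentials, P(the former < the latter) = λ_1/(λ_1+λ_2) = 0.16/0.261112 ≈ 0.613.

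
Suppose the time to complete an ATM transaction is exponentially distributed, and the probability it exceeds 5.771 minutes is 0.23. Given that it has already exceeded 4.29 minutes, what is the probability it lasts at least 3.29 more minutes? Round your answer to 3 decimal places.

0.433

From e^(−λ·5.771) = 0.23, λ = −ln(0.23)/5.771 = 0.254666.
Memoryless: P(X > 4.29+3.29 | X > 4.29) = P(X > 3.29) = e^(−0.254666·3.29) ≈ 0.433.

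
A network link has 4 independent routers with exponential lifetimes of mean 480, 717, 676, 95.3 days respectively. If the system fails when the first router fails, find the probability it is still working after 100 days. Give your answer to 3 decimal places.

The first failure time is exponential with rate Σλ_i = 1/480 + 1/717 + 1/676 + 1/95.3 = 0.0154505 per day.
P(min > 100) = e^(−0.0154505·100) = e^(−1.5451) ≈ 0.213.

0.213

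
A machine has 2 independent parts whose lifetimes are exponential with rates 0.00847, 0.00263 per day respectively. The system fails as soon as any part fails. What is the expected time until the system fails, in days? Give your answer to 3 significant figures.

90.1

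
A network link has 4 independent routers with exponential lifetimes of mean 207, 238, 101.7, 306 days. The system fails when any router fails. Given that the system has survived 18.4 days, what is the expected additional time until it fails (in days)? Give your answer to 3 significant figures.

45.2

First-failure rate Σλ = 1/207 + 1/238 + 1/101.7 + 1/306 = 0.0221334.
By memorylessness the expected residual is 1/Σλ = 45.1806 days, regardless of the 18.4 already elapsed.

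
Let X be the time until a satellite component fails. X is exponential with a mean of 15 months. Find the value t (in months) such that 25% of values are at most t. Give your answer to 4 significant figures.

4.315

The rate is λ = 1/15 = 0.0666667 per month.
Set 1 − e^(−λt) = 0.25, so t = −ln(0.75)/λ = 0.28768/0.0666667 ≈ 4.31523 months.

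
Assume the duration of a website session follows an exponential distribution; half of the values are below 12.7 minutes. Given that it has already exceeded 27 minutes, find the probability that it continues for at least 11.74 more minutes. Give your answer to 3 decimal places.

0.527

For an exponential, median = ln(2)/λ, so λ = ln 2 / 12.7 = 0.0545785 per minute.
By the memoryless property, P(X > 27+11.74 | X > 27) = P(X > 11.74).
P(X > 11.74) = e^(−0.64075) ≈ 0.527.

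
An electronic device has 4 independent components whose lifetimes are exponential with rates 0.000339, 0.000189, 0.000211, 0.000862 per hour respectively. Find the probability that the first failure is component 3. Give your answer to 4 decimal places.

The time to first failure is exponential with rate Σλ = 0.000339 + 0.000189 + 0.000211 + 0.000862 = 0.001601.
P(component 3 first) = λ_3/Σλ = 0.000211/0.001601 ≈ 0.1318.

0.1318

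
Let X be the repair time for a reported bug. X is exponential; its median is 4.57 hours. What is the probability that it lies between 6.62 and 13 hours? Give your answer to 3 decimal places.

0.227

For an exponential, median = ln(2)/λ, so λ = ln 2 / 4.57 = 0.151673 per hour.
P(6.62 < X < 13) = e^(−λ·6.62) − e^(−λ·13) = 0.36638 − 0.13921 ≈ 0.227.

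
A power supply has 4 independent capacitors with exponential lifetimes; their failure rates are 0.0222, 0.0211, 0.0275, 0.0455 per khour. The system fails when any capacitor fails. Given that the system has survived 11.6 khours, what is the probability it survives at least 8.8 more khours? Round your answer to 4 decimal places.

0.3594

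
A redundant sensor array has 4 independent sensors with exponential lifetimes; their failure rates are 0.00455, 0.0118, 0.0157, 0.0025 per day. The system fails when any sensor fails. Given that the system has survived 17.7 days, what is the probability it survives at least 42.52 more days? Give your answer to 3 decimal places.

0.230

Time to first failure ~ Exp(Σλ) with Σλ = 0.03455.
By memorylessness, P(T > 17.7+42.52 | T > 17.7) = P(T > 42.52) = e^(−0.03455·42.52) ≈ 0.230.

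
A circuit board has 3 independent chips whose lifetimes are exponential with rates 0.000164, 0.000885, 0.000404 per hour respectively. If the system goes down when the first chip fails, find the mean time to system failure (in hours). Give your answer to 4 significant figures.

The time to first failure is exponential with rate Σλ = 0.000164 + 0.000885 + 0.000404 = 0.001453.
E[min] = 1/Σλ = 1/0.001453 = 688.231 hours.

688.2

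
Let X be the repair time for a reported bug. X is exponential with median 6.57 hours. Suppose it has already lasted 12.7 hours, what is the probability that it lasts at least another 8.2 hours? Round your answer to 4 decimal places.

0.4210

For an exponential, median = ln(2)/λ, so λ = ln 2 / 6.57 = 0.105502 per hour.
The exponential is memoryless, so the remaining time is again Exp(λ): the condition X > 12.7 is irrelevant.
P(X > 8.2) = e^(−0.86512) ≈ 0.4210.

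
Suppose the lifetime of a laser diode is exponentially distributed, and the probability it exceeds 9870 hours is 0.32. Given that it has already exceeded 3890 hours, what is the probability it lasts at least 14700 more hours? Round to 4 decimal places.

From e^(−λ·9870) = 0.32, λ = −ln(0.32)/9870 = 0.000115444.
Memoryless: P(X > 3890+14700 | X > 3890) = P(X > 14700) = e^(−0.000115444·14700) ≈ 0.1832.

0.1832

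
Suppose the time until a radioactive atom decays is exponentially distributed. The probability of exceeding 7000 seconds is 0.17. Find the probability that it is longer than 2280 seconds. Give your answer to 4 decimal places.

e^(−λ·7000) = 0.17 ⇒ λ = −ln(0.17)/7000 = 0.000253137.
P(X > 2280) = e^(−0.000253137·2280) = e^(−0.57715) ≈ 0.5615.

0.5615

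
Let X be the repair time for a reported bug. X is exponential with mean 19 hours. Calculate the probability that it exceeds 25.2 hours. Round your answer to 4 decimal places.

0.2655

The rate is λ = 1/19 = 0.0526316 per hour.
P(X > 25.2) = e^(−λ·25.2) = e^(−1.3263) ≈ 0.2655.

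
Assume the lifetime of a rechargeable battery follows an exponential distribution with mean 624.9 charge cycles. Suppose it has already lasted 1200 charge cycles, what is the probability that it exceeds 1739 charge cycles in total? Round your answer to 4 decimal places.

The rate is λ = 1/624.9 = 0.00160026 per charge cycle.
The exponential is memoryless, so the remaining time is again Exp(λ): the condition X > 1200 is irrelevant.
P(X > 539) = e^(−0.86254) ≈ 0.4221.

0.4221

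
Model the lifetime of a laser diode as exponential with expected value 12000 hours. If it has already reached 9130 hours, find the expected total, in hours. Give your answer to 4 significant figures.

21130

The rate is λ = 1/12000 = 0.0000833333 per hour.
By memorylessness, E[X | X > 9130] = 9130 + 1/λ = 9130 + 12000 = 21130 hours.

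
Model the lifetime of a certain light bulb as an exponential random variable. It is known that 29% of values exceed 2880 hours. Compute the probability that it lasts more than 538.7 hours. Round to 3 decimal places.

e^(−λ·2880) = 0.29 ⇒ λ = −ln(0.29)/2880 = 0.000429817.
P(X > 538.7) = e^(−0.000429817·538.7) = e^(−0.23154) ≈ 0.793.

0.793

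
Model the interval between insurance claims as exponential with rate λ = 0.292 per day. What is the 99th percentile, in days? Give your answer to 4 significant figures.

Set 1 − e^(−λt) = 0.99, so t = −ln(0.01)/λ = 4.6052/0.292 ≈ 15.7711 days.

15.77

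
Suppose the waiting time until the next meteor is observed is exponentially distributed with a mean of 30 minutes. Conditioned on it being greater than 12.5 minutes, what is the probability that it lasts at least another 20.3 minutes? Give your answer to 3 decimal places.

0.508

The rate is λ = 1/30 = 0.0333333 per minute.
By the memoryless property, P(X > 12.5+20.3 | X > 12.5) = P(X > 20.3).
P(X > 20.3) = e^(−0.67667) ≈ 0.508.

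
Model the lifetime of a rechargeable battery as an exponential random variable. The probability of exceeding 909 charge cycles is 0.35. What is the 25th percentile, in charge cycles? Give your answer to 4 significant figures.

e^(−λ·909) = 0.35 ⇒ λ = −ln(0.35)/909 = 0.00115492.
25th percentile: 1 − e^(−λt) = 0.25, t = −ln(0.75)/λ = 249.093 charge cycles.

249.1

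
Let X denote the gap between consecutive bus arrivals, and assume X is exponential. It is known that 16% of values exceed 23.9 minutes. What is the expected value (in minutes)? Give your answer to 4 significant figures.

e^(−λ·23.9) = 0.16 ⇒ λ = −ln(0.16)/23.9 = 0.076677.
Mean = 1/λ = 13.0417 minutes.

13.04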